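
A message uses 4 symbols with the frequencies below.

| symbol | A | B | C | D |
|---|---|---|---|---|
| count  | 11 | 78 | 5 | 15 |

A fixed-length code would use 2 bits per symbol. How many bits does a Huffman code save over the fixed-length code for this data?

Fixed-length: 2 bits × 109 symbols = 218 bits.
Huffman merges:
combine C(5), A(11) → 16
combine D(15), 16 → 31
combine 31, B(78) → 109
Huffman total = 16 + 31 + 109 = 156 bits.
Saving = 218 − 156 = 62 bits.

62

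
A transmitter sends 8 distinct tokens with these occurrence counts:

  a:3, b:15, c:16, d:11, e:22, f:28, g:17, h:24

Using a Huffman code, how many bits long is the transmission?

Merge the two smallest weights repeatedly:
merge a(3) and d(11): 14
merge 14 and b(15): 29
merge c(16) and g(17): 33
merge e(22) and h(24): 46
merge f(28) and 29: 57
merge 33 and 46: 79
merge 57 and 79: 136
The encoded length is the sum of every internal node's weight: 14 + 29 + 33 + 46 + 57 + 79 + 136 = 394 bits.

394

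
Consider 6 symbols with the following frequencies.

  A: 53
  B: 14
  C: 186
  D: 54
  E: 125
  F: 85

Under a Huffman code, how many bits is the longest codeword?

Merge the two lowest-weight nodes at each step:
combine B(14), A(53) → 67
combine D(54), 67 → 121
combine F(85), 121 → 206
combine E(125), C(186) → 311
combine 206, 311 → 517
The rarest symbols sit at the bottom; the longest codeword is 4 bits.

4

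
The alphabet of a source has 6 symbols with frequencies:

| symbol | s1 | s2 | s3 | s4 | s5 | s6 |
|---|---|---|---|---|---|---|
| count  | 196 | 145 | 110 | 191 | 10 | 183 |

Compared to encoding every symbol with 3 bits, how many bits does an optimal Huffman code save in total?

450

Fixed-length: 3 bits × 835 symbols = 2505 bits.
Huffman merges:
s5(10) + s3(110) → 120
120 + s2(145) → 265
s6(183) + s4(191) → 374
s1(196) + 265 → 461
374 + 461 → 835
Huffman total = 120 + 265 + 374 + 461 + 835 = 2055 bits.
Saving = 2505 − 2055 = 450 bits.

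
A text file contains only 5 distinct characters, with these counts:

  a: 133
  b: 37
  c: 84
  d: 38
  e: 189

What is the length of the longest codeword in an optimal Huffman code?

Merge the two lowest-weight nodes at each step:
b(37) + d(38) → 75
75 + c(84) → 159
a(133) + 159 → 292
e(189) + 292 → 481
The rarest symbols sit at the bottom; the longest codeword is 4 bits.

4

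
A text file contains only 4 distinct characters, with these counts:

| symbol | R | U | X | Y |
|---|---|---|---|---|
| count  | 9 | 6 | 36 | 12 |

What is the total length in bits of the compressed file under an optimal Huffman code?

Greedily combine the two least-frequent nodes:
U(6) + R(9) → 15
Y(12) + 15 → 27
27 + X(36) → 63
The encoded length is the sum of every internal node's weight: 15 + 27 + 63 = 105 bits.

105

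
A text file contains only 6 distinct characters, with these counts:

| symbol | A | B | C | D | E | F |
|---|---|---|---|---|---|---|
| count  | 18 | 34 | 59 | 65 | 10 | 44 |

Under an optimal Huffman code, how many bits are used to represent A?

Build the tree from the bottom:
merge E(10) and A(18): 28
merge 28 and B(34): 62
merge F(44) and C(59): 103
merge 62 and D(65): 127
merge 103 and 127: 230
A's leaf is at depth 4, giving a 4-bit codeword.

4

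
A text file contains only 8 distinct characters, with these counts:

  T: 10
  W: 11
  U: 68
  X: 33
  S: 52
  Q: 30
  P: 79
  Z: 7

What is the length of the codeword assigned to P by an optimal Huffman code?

2

Build the tree from the bottom:
Z(7) + T(10) → 17
W(11) + 17 → 28
28 + Q(30) → 58
X(33) + S(52) → 85
58 + U(68) → 126
P(79) + 85 → 164
126 + 164 → 290
P sits 2 levels below the root, so its codeword is 2 bits.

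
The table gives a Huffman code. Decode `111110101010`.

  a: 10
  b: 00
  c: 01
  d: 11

Read left to right; each codeword is recognised as soon as it completes (prefix code):
  11→d | 11→d | 10→a | 10→a | 10→a | 10→a
Decoded message: ddaaaa

ddaaaa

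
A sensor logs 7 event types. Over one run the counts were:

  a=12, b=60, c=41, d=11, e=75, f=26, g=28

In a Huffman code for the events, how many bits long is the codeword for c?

Huffman merges, smallest pair first:
merge d(11) and a(12): 23
merge 23 and f(26): 49
merge g(28) and c(41): 69
merge 49 and b(60): 109
merge 69 and e(75): 144
merge 109 and 144: 253
c sits 3 levels below the root, so its codeword is 3 bits.

3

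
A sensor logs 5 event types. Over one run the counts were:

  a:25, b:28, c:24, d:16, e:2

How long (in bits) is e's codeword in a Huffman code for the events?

3

Huffman merges, smallest pair first:
combine e(2), d(16) → 18
combine 18, c(24) → 42
combine a(25), b(28) → 53
combine 42, 53 → 95
e sits 3 levels below the root, so its codeword is 3 bits.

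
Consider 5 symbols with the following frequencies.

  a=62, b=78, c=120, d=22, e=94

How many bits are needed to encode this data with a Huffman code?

836

Greedily combine the two least-frequent nodes:
merge d(22) and a(62): 84
merge b(78) and 84: 162
merge e(94) and c(120): 214
merge 162 and 214: 376
Each symbol's bit-cost is frequency × depth; summing gives 836 bits (equivalently 84 + 162 + 214 + 376).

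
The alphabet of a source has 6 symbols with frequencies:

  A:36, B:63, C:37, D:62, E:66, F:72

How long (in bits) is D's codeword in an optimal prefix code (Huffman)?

3

Build the tree from the bottom:
A(36) + C(37) → 73
D(62) + B(63) → 125
E(66) + F(72) → 138
73 + 125 → 198
138 + 198 → 336
D's leaf is at depth 3, giving a 3-bit codeword.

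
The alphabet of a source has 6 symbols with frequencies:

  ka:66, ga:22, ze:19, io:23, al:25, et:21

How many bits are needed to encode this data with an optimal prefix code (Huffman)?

Merge the two smallest weights repeatedly:
combine ze(19), et(21) → 40
combine ga(22), io(23) → 45
combine al(25), 40 → 65
combine 45, 65 → 110
combine ka(66), 110 → 176
Each symbol's bit-cost is frequency × depth; summing gives 436 bits (equivalently 40 + 45 + 65 + 110 + 176).

436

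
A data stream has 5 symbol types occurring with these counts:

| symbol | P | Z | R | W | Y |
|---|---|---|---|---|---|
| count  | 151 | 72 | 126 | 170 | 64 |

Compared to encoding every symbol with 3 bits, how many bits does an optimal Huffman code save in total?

447

Fixed-length: 3 bits × 583 symbols = 1749 bits.
Huffman merges:
Y(64) + Z(72) → 136
R(126) + 136 → 262
P(151) + W(170) → 321
262 + 321 → 583
Huffman total = 136 + 262 + 321 + 583 = 1302 bits.
Saving = 1749 − 1302 = 447 bits.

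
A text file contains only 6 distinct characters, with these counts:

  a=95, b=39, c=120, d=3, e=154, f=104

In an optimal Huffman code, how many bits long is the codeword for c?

Build the tree from the bottom:
combine d(3), b(39) → 42
combine 42, a(95) → 137
combine f(104), c(120) → 224
combine 137, e(154) → 291
combine 224, 291 → 515
c's leaf is at depth 2, giving a 2-bit codeword.

2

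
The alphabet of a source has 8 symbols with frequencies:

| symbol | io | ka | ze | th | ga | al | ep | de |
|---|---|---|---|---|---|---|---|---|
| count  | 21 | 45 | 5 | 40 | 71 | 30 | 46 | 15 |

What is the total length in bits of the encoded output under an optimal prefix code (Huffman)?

763

Build the Huffman tree bottom-up:
ze(5) + de(15) → 20
20 + io(21) → 41
al(30) + th(40) → 70
41 + ka(45) → 86
ep(46) + 70 → 116
ga(71) + 86 → 157
116 + 157 → 273
Total encoded bits = sum of merged weights = 20 + 41 + 70 + 86 + 116 + 157 + 273 = 763.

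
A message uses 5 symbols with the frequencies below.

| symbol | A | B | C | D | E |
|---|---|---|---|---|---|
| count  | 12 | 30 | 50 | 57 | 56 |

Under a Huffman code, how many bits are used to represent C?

Build the tree from the bottom:
A(12) + B(30) → 42
42 + C(50) → 92
E(56) + D(57) → 113
92 + 113 → 205
C sits 2 levels below the root, so its codeword is 2 bits.

2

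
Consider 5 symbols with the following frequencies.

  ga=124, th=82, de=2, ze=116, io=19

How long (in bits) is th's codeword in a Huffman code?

3

Repeatedly merge the two smallest:
merge de(2) and io(19): 21
merge 21 and th(82): 103
merge 103 and ze(116): 219
merge ga(124) and 219: 343
th's leaf is at depth 3, giving a 3-bit codeword.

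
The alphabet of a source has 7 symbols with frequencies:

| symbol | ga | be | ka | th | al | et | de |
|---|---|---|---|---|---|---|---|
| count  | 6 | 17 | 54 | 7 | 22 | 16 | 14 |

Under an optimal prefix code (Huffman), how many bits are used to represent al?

Build the tree from the bottom:
combine ga(6), th(7) → 13
combine 13, de(14) → 27
combine et(16), be(17) → 33
combine al(22), 27 → 49
combine 33, 49 → 82
combine ka(54), 82 → 136
al's leaf is at depth 3, giving a 3-bit codeword.

3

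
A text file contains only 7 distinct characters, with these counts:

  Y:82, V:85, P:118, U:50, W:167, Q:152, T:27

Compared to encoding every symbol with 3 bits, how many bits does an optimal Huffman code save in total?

Fixed-length: 3 bits × 681 symbols = 2043 bits.
Huffman merges:
T(27) + U(50) → 77
77 + Y(82) → 159
V(85) + P(118) → 203
Q(152) + 159 → 311
W(167) + 203 → 370
311 + 370 → 681
Huffman total = 77 + 159 + 203 + 311 + 370 + 681 = 1801 bits.
Saving = 2043 − 1801 = 242 bits.

242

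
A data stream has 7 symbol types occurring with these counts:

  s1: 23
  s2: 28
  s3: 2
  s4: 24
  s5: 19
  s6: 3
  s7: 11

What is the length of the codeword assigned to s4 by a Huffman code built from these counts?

2

Huffman merges, smallest pair first:
combine s3(2), s6(3) → 5
combine 5, s7(11) → 16
combine 16, s5(19) → 35
combine s1(23), s4(24) → 47
combine s2(28), 35 → 63
combine 47, 63 → 110
The subtree containing s4 is merged 2 times, so code length = 2.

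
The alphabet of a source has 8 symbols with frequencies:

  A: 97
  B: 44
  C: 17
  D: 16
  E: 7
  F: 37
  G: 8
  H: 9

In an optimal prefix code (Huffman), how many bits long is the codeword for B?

Repeatedly merge the two smallest:
merge E(7) and G(8): 15
merge H(9) and 15: 24
merge D(16) and C(17): 33
merge 24 and 33: 57
merge F(37) and B(44): 81
merge 57 and 81: 138
merge A(97) and 138: 235
B's leaf is at depth 3, giving a 3-bit codeword.

3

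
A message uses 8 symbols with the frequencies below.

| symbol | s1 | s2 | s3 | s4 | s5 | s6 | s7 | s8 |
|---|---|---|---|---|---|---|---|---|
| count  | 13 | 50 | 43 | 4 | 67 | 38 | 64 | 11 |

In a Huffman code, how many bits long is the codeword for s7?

2

Repeatedly merge the two smallest:
combine s4(4), s8(11) → 15
combine s1(13), 15 → 28
combine 28, s6(38) → 66
combine s3(43), s2(50) → 93
combine s7(64), 66 → 130
combine s5(67), 93 → 160
combine 130, 160 → 290
s7 sits 2 levels below the root, so its codeword is 2 bits.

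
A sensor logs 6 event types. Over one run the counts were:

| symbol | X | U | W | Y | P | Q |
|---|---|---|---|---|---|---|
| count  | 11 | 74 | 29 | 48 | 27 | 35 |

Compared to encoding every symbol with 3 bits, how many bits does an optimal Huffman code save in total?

Fixed-length: 3 bits × 224 symbols = 672 bits.
Huffman merges:
merge X(11) and P(27): 38
merge W(29) and Q(35): 64
merge 38 and Y(48): 86
merge 64 and U(74): 138
merge 86 and 138: 224
Huffman total = 38 + 64 + 86 + 138 + 224 = 550 bits.
Saving = 672 − 550 = 122 bits.

122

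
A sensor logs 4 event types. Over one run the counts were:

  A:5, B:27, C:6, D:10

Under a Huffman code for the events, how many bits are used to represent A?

Huffman merges, smallest pair first:
merge A(5) and C(6): 11
merge D(10) and 11: 21
merge 21 and B(27): 48
A sits 3 levels below the root, so its codeword is 3 bits.

3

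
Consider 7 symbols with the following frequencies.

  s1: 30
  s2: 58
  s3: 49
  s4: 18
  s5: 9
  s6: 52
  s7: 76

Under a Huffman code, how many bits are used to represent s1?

3

Repeatedly merge the two smallest:
s5(9) + s4(18) → 27
27 + s1(30) → 57
s3(49) + s6(52) → 101
57 + s2(58) → 115
s7(76) + 101 → 177
115 + 177 → 292
s1 sits 3 levels below the root, so its codeword is 3 bits.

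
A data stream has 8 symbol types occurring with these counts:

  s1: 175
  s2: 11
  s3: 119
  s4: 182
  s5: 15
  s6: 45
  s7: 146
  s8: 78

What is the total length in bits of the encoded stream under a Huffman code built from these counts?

Merge the two smallest weights repeatedly:
combine s2(11), s5(15) → 26
combine 26, s6(45) → 71
combine 71, s8(78) → 149
combine s3(119), s7(146) → 265
combine 149, s1(175) → 324
combine s4(182), 265 → 447
combine 324, 447 → 771
Each symbol's bit-cost is frequency × depth; summing gives 2053 bits (equivalently 26 + 71 + 149 + 265 + 324 + 447 + 771).

2053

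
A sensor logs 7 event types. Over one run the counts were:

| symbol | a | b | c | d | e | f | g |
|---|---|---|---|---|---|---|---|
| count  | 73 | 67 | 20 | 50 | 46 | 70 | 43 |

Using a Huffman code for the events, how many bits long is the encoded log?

Greedily combine the two least-frequent nodes:
merge c(20) and g(43): 63
merge e(46) and d(50): 96
merge 63 and b(67): 130
merge f(70) and a(73): 143
merge 96 and 130: 226
merge 143 and 226: 369
Each symbol's bit-cost is frequency × depth; summing gives 1027 bits (equivalently 63 + 96 + 130 + 143 + 226 + 369).

1027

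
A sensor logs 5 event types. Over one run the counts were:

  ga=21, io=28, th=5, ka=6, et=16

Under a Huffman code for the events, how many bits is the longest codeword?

Merge the two lowest-weight nodes at each step:
th(5) + ka(6) → 11
11 + et(16) → 27
ga(21) + 27 → 48
io(28) + 48 → 76
The first pair merged (th, ka) ends up deepest, at depth 4.

4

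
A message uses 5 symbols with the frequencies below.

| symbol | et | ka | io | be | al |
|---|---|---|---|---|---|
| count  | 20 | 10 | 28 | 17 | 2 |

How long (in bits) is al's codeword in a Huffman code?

3

Repeatedly merge the two smallest:
combine al(2), ka(10) → 12
combine 12, be(17) → 29
combine et(20), io(28) → 48
combine 29, 48 → 77
The subtree containing al is merged 3 times, so code length = 3.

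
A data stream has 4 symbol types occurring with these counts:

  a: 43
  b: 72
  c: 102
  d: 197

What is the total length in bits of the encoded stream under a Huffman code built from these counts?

746

Merge the two smallest weights repeatedly:
a(43) + b(72) → 115
c(102) + 115 → 217
d(197) + 217 → 414
The encoded length is the sum of every internal node's weight: 115 + 217 + 414 = 746 bits.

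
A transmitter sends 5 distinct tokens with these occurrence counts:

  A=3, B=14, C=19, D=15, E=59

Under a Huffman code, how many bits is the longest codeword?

Merge the two lowest-weight nodes at each step:
combine A(3), B(14) → 17
combine D(15), 17 → 32
combine C(19), 32 → 51
combine 51, E(59) → 110
Maximum depth reached is 4.

4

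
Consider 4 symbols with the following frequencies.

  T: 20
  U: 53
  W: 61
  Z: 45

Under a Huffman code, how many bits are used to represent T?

2

Huffman merges, smallest pair first:
merge T(20) and Z(45): 65
merge U(53) and W(61): 114
merge 65 and 114: 179
T sits 2 levels below the root, so its codeword is 2 bits.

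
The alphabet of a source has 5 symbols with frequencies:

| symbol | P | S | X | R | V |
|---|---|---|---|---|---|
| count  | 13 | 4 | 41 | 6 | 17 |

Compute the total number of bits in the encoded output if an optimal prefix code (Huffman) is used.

Greedily combine the two least-frequent nodes:
merge S(4) and R(6): 10
merge 10 and P(13): 23
merge V(17) and 23: 40
merge 40 and X(41): 81
Total encoded bits = sum of merged weights = 10 + 23 + 40 + 81 = 154.

154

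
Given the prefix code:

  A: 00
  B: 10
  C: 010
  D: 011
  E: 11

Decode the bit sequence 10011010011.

Read left to right; each codeword is recognised as soon as it completes (prefix code):
  10→B | 011→D | 010→C | 011→D
Decoded message: BDCD

BDCD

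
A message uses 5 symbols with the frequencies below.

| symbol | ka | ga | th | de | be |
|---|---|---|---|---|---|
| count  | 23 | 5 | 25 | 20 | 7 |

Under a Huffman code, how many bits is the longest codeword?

3

Merge the two lowest-weight nodes at each step:
ga(5) + be(7) → 12
12 + de(20) → 32
ka(23) + th(25) → 48
32 + 48 → 80
The rarest symbols sit at the bottom; the longest codeword is 3 bits.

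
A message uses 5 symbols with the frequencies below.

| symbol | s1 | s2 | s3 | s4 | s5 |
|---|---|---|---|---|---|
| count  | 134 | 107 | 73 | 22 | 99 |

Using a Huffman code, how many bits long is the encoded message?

965

Build the Huffman tree bottom-up:
combine s4(22), s3(73) → 95
combine 95, s5(99) → 194
combine s2(107), s1(134) → 241
combine 194, 241 → 435
Total encoded bits = sum of merged weights = 95 + 194 + 241 + 435 = 965.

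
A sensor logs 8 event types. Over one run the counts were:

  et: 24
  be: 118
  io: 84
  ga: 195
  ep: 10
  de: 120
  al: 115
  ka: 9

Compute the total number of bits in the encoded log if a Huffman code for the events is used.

Build the Huffman tree bottom-up:
combine ka(9), ep(10) → 19
combine 19, et(24) → 43
combine 43, io(84) → 127
combine al(115), be(118) → 233
combine de(120), 127 → 247
combine ga(195), 233 → 428
combine 247, 428 → 675
Total encoded bits = sum of merged weights = 19 + 43 + 127 + 233 + 247 + 428 + 675 = 1772.

1772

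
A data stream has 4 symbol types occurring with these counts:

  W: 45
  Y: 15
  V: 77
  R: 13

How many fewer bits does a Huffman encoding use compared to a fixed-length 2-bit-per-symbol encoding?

Fixed-length: 2 bits × 150 symbols = 300 bits.
Huffman merges:
merge R(13) and Y(15): 28
merge 28 and W(45): 73
merge 73 and V(77): 150
Huffman total = 28 + 73 + 150 = 251 bits.
Saving = 300 − 251 = 49 bits.

49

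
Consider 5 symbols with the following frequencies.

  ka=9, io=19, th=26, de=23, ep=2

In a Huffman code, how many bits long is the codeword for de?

2

Build the tree from the bottom:
combine ep(2), ka(9) → 11
combine 11, io(19) → 30
combine de(23), th(26) → 49
combine 30, 49 → 79
The subtree containing de is merged 2 times, so code length = 2.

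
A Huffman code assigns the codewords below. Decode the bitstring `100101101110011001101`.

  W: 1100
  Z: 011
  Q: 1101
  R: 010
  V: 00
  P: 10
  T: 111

PRQWWQ

Read left to right; each codeword is recognised as soon as it completes (prefix code):
  10→P | 010→R | 1101→Q | 1100→W | 1100→W | 1101→Q
Decoded message: PRQWWQ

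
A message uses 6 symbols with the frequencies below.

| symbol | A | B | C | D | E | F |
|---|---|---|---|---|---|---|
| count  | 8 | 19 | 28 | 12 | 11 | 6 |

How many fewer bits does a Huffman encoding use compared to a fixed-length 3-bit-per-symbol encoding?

Fixed-length: 3 bits × 84 symbols = 252 bits.
Huffman merges:
merge F(6) and A(8): 14
merge E(11) and D(12): 23
merge 14 and B(19): 33
merge 23 and C(28): 51
merge 33 and 51: 84
Huffman total = 14 + 23 + 33 + 51 + 84 = 205 bits.
Saving = 252 − 205 = 47 bits.

47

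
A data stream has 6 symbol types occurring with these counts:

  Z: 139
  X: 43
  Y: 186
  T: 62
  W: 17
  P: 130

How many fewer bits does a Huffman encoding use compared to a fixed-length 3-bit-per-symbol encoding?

Fixed-length: 3 bits × 577 symbols = 1731 bits.
Huffman merges:
combine W(17), X(43) → 60
combine 60, T(62) → 122
combine 122, P(130) → 252
combine Z(139), Y(186) → 325
combine 252, 325 → 577
Huffman total = 60 + 122 + 252 + 325 + 577 = 1336 bits.
Saving = 1731 − 1336 = 395 bits.

395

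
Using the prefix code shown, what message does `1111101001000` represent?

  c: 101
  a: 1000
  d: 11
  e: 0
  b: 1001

Read left to right; each codeword is recognised as soon as it completes (prefix code):
  11→d | 11→d | 101→c | 0→e | 0→e | 1000→a
Decoded message: ddceea

ddceea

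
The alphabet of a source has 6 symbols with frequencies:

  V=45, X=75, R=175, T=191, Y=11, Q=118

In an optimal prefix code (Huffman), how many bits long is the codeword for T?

2

Build the tree from the bottom:
merge Y(11) and V(45): 56
merge 56 and X(75): 131
merge Q(118) and 131: 249
merge R(175) and T(191): 366
merge 249 and 366: 615
T sits 2 levels below the root, so its codeword is 2 bits.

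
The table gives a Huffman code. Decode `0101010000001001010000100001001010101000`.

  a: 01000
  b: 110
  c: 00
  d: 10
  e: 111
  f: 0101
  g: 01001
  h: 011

Read left to right; each codeword is recognised as soon as it completes (prefix code):
  0101→f | 01000→a | 00→c | 01001→g | 01000→a | 01000→a | 01001→g | 0101→f | 01000→a
Decoded message: facgaagfa

facgaagfa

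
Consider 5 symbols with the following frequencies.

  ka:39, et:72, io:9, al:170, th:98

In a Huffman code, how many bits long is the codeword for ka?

4

Huffman merges, smallest pair first:
combine io(9), ka(39) → 48
combine 48, et(72) → 120
combine th(98), 120 → 218
combine al(170), 218 → 388
The subtree containing ka is merged 4 times, so code length = 4.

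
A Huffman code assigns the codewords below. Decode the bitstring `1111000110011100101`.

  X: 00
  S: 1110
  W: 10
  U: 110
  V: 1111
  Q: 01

Read left to right; each codeword is recognised as soon as it completes (prefix code):
  1111→V | 00→X | 01→Q | 10→W | 01→Q | 110→U | 01→Q | 01→Q
Decoded message: VXQWQUQQ

VXQWQUQQ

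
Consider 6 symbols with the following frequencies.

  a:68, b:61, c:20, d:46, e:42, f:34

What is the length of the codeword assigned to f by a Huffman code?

Repeatedly merge the two smallest:
merge c(20) and f(34): 54
merge e(42) and d(46): 88
merge 54 and b(61): 115
merge a(68) and 88: 156
merge 115 and 156: 271
f sits 3 levels below the root, so its codeword is 3 bits.

3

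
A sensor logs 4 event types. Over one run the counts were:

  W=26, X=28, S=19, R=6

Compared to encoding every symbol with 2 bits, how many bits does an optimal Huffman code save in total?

Fixed-length: 2 bits × 79 symbols = 158 bits.
Huffman merges:
combine R(6), S(19) → 25
combine 25, W(26) → 51
combine X(28), 51 → 79
Huffman total = 25 + 51 + 79 = 155 bits.
Saving = 158 − 155 = 3 bits.

3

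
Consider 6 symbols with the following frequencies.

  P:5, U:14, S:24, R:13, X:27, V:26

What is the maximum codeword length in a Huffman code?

Merge the two lowest-weight nodes at each step:
P(5) + R(13) → 18
U(14) + 18 → 32
S(24) + V(26) → 50
X(27) + 32 → 59
50 + 59 → 109
The rarest symbols sit at the bottom; the longest codeword is 4 bits.

4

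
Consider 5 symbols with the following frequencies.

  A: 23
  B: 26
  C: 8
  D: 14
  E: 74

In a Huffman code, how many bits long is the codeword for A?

3

Huffman merges, smallest pair first:
combine C(8), D(14) → 22
combine 22, A(23) → 45
combine B(26), 45 → 71
combine 71, E(74) → 145
A sits 3 levels below the root, so its codeword is 3 bits.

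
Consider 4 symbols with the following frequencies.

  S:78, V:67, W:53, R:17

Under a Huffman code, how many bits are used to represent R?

Build the tree from the bottom:
merge R(17) and W(53): 70
merge V(67) and 70: 137
merge S(78) and 137: 215
R's leaf is at depth 3, giving a 3-bit codeword.

3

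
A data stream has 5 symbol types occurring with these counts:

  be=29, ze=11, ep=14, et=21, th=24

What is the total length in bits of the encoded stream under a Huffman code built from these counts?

Merge the two smallest weights repeatedly:
merge ze(11) and ep(14): 25
merge et(21) and th(24): 45
merge 25 and be(29): 54
merge 45 and 54: 99
Total encoded bits = sum of merged weights = 25 + 45 + 54 + 99 = 223.

223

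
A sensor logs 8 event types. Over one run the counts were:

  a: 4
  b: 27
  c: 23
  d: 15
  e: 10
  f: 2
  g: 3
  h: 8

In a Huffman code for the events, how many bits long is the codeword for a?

Build the tree from the bottom:
combine f(2), g(3) → 5
combine a(4), 5 → 9
combine h(8), 9 → 17
combine e(10), d(15) → 25
combine 17, c(23) → 40
combine 25, b(27) → 52
combine 40, 52 → 92
The subtree containing a is merged 4 times, so code length = 4.

4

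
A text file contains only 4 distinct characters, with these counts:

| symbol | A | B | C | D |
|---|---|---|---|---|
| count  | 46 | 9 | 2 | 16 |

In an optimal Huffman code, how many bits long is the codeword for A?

1

Huffman merges, smallest pair first:
combine C(2), B(9) → 11
combine 11, D(16) → 27
combine 27, A(46) → 73
A is a child of the root — depth 1, so its codeword is a single bit.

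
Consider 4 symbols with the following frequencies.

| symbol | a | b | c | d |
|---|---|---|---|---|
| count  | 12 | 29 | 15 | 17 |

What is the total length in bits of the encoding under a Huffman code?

Merge the two smallest weights repeatedly:
combine a(12), c(15) → 27
combine d(17), 27 → 44
combine b(29), 44 → 73
Total encoded bits = sum of merged weights = 27 + 44 + 73 = 144.

144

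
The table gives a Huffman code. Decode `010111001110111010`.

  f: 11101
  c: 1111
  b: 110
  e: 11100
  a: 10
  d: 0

daefba

Read left to right; each codeword is recognised as soon as it completes (prefix code):
  0→d | 10→a | 11100→e | 11101→f | 110→b | 10→a
Decoded message: daefba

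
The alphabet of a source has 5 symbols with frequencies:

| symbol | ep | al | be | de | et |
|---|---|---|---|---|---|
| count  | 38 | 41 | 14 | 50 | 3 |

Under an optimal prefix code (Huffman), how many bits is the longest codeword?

3

Merge the two lowest-weight nodes at each step:
combine et(3), be(14) → 17
combine 17, ep(38) → 55
combine al(41), de(50) → 91
combine 55, 91 → 146
The rarest symbols sit at the bottom; the longest codeword is 3 bits.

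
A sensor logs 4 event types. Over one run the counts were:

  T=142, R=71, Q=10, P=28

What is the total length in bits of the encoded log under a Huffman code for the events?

398

Merge the two smallest weights repeatedly:
combine Q(10), P(28) → 38
combine 38, R(71) → 109
combine 109, T(142) → 251
The encoded length is the sum of every internal node's weight: 38 + 109 + 251 = 398 bits.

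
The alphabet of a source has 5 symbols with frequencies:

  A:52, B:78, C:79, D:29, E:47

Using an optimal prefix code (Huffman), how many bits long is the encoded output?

Build the Huffman tree bottom-up:
merge D(29) and E(47): 76
merge A(52) and 76: 128
merge B(78) and C(79): 157
merge 128 and 157: 285
Total encoded bits = sum of merged weights = 76 + 128 + 157 + 285 = 646.

646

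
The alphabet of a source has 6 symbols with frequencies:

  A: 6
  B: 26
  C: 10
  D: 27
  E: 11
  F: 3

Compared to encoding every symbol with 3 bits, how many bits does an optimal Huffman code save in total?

Fixed-length: 3 bits × 83 symbols = 249 bits.
Huffman merges:
merge F(3) and A(6): 9
merge 9 and C(10): 19
merge E(11) and 19: 30
merge B(26) and D(27): 53
merge 30 and 53: 83
Huffman total = 9 + 19 + 30 + 53 + 83 = 194 bits.
Saving = 249 − 194 = 55 bits.

55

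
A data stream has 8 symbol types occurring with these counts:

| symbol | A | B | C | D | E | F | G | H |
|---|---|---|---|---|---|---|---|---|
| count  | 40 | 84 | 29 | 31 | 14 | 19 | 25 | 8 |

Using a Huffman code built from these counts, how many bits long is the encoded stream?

Build the Huffman tree bottom-up:
merge H(8) and E(14): 22
merge F(19) and 22: 41
merge G(25) and C(29): 54
merge D(31) and A(40): 71
merge 41 and 54: 95
merge 71 and B(84): 155
merge 95 and 155: 250
The encoded length is the sum of every internal node's weight: 22 + 41 + 54 + 71 + 95 + 155 + 250 = 688 bits.

688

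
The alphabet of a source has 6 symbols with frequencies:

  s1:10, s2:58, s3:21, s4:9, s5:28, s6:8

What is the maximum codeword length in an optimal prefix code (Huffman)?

Merge the two lowest-weight nodes at each step:
s6(8) + s4(9) → 17
s1(10) + 17 → 27
s3(21) + 27 → 48
s5(28) + 48 → 76
s2(58) + 76 → 134
The rarest symbols sit at the bottom; the longest codeword is 5 bits.

5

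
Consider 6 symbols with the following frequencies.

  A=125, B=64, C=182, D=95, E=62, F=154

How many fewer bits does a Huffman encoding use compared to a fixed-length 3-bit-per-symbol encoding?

Fixed-length: 3 bits × 682 symbols = 2046 bits.
Huffman merges:
E(62) + B(64) → 126
D(95) + A(125) → 220
126 + F(154) → 280
C(182) + 220 → 402
280 + 402 → 682
Huffman total = 126 + 220 + 280 + 402 + 682 = 1710 bits.
Saving = 2046 − 1710 = 336 bits.

336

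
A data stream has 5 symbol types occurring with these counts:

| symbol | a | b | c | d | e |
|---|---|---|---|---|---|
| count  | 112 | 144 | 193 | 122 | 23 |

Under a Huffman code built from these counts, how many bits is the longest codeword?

Merge the two lowest-weight nodes at each step:
e(23) + a(112) → 135
d(122) + 135 → 257
b(144) + c(193) → 337
257 + 337 → 594
The first pair merged (e, a) ends up deepest, at depth 3.

3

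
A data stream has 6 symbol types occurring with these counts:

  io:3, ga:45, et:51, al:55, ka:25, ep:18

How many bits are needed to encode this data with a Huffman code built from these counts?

Build the Huffman tree bottom-up:
io(3) + ep(18) → 21
21 + ka(25) → 46
ga(45) + 46 → 91
et(51) + al(55) → 106
91 + 106 → 197
Total encoded bits = sum of merged weights = 21 + 46 + 91 + 106 + 197 = 461.

461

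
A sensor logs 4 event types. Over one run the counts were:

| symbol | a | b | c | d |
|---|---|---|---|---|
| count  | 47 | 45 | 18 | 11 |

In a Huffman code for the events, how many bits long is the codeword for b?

Build the tree from the bottom:
combine d(11), c(18) → 29
combine 29, b(45) → 74
combine a(47), 74 → 121
b sits 2 levels below the root, so its codeword is 2 bits.

2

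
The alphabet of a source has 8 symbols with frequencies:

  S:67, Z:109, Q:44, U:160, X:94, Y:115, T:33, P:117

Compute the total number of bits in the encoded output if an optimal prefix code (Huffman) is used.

Merge the two smallest weights repeatedly:
combine T(33), Q(44) → 77
combine S(67), 77 → 144
combine X(94), Z(109) → 203
combine Y(115), P(117) → 232
combine 144, U(160) → 304
combine 203, 232 → 435
combine 304, 435 → 739
Total encoded bits = sum of merged weights = 77 + 144 + 203 + 232 + 304 + 435 + 739 = 2134.

2134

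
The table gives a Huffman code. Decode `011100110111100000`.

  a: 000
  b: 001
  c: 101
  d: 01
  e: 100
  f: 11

Read left to right; each codeword is recognised as soon as it completes (prefix code):
  01→d | 11→f | 001→b | 101→c | 11→f | 100→e | 000→a
Decoded message: dfbcfea

dfbcfea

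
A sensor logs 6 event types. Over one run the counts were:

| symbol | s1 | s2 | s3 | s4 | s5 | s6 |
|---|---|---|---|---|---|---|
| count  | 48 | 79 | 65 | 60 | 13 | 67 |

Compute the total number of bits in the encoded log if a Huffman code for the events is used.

846

Merge the two smallest weights repeatedly:
combine s5(13), s1(48) → 61
combine s4(60), 61 → 121
combine s3(65), s6(67) → 132
combine s2(79), 121 → 200
combine 132, 200 → 332
Total encoded bits = sum of merged weights = 61 + 121 + 132 + 200 + 332 = 846.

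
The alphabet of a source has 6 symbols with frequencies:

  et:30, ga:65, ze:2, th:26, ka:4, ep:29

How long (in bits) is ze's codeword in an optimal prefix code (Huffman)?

Build the tree from the bottom:
combine ze(2), ka(4) → 6
combine 6, th(26) → 32
combine ep(29), et(30) → 59
combine 32, 59 → 91
combine ga(65), 91 → 156
ze's leaf is at depth 4, giving a 4-bit codeword.

4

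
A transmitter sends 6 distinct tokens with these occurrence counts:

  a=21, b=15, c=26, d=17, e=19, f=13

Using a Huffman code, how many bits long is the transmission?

286

Greedily combine the two least-frequent nodes:
merge f(13) and b(15): 28
merge d(17) and e(19): 36
merge a(21) and c(26): 47
merge 28 and 36: 64
merge 47 and 64: 111
Total encoded bits = sum of merged weights = 28 + 36 + 47 + 64 + 111 = 286.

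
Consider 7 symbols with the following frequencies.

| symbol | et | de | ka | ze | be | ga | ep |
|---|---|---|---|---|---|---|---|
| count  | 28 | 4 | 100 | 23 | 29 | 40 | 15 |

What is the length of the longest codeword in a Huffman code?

Merge the two lowest-weight nodes at each step:
de(4) + ep(15) → 19
19 + ze(23) → 42
et(28) + be(29) → 57
ga(40) + 42 → 82
57 + 82 → 139
ka(100) + 139 → 239
Maximum depth reached is 5.

5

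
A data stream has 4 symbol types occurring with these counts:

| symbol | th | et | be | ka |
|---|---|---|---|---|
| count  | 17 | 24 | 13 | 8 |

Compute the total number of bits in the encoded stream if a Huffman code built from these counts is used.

121

Greedily combine the two least-frequent nodes:
merge ka(8) and be(13): 21
merge th(17) and 21: 38
merge et(24) and 38: 62
Total encoded bits = sum of merged weights = 21 + 38 + 62 = 121.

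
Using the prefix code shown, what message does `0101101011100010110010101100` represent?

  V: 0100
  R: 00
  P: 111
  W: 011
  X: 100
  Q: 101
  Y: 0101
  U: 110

YQWXYXQWR

Read left to right; each codeword is recognised as soon as it completes (prefix code):
  0101→Y | 101→Q | 011→W | 100→X | 0101→Y | 100→X | 101→Q | 011→W | 00→R
Decoded message: YQWXYXQWR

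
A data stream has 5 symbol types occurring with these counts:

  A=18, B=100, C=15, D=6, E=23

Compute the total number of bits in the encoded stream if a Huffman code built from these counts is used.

Greedily combine the two least-frequent nodes:
merge D(6) and C(15): 21
merge A(18) and 21: 39
merge E(23) and 39: 62
merge 62 and B(100): 162
Each symbol's bit-cost is frequency × depth; summing gives 284 bits (equivalently 21 + 39 + 62 + 162).

284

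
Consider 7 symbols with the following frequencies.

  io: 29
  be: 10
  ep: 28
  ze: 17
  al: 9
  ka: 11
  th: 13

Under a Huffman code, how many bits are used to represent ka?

Build the tree from the bottom:
al(9) + be(10) → 19
ka(11) + th(13) → 24
ze(17) + 19 → 36
24 + ep(28) → 52
io(29) + 36 → 65
52 + 65 → 117
ka sits 3 levels below the root, so its codeword is 3 bits.

3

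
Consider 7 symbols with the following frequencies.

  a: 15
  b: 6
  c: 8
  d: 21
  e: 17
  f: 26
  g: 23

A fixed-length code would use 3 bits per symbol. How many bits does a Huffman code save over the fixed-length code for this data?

Fixed-length: 3 bits × 116 symbols = 348 bits.
Huffman merges:
merge b(6) and c(8): 14
merge 14 and a(15): 29
merge e(17) and d(21): 38
merge g(23) and f(26): 49
merge 29 and 38: 67
merge 49 and 67: 116
Huffman total = 14 + 29 + 38 + 49 + 67 + 116 = 313 bits.
Saving = 348 − 313 = 35 bits.

35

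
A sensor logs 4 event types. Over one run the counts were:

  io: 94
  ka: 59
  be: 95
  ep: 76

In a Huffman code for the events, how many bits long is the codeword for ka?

Huffman merges, smallest pair first:
combine ka(59), ep(76) → 135
combine io(94), be(95) → 189
combine 135, 189 → 324
The subtree containing ka is merged 2 times, so code length = 2.

2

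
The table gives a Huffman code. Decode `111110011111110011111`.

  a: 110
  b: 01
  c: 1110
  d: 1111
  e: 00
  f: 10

Read left to right; each codeword is recognised as soon as it completes (prefix code):
  1111→d | 10→f | 01→b | 1111→d | 110→a | 01→b | 1111→d
Decoded message: dfbdabd

dfbdabd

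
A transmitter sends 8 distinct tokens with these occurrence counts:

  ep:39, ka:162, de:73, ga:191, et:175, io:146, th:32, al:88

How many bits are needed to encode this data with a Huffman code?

Merge the two smallest weights repeatedly:
th(32) + ep(39) → 71
71 + de(73) → 144
al(88) + 144 → 232
io(146) + ka(162) → 308
et(175) + ga(191) → 366
232 + 308 → 540
366 + 540 → 906
Each symbol's bit-cost is frequency × depth; summing gives 2567 bits (equivalently 71 + 144 + 232 + 308 + 366 + 540 + 906).

2567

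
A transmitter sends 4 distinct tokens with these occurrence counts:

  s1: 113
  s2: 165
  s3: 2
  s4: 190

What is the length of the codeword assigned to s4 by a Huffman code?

Huffman merges, smallest pair first:
combine s3(2), s1(113) → 115
combine 115, s2(165) → 280
combine s4(190), 280 → 470
s4 sits one level below the root: a 1-bit codeword.

1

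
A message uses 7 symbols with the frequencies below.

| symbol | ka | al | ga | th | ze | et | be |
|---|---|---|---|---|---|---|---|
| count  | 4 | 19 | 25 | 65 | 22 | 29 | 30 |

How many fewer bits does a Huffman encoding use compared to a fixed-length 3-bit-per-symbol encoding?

72

Fixed-length: 3 bits × 194 symbols = 582 bits.
Huffman merges:
merge ka(4) and al(19): 23
merge ze(22) and 23: 45
merge ga(25) and et(29): 54
merge be(30) and 45: 75
merge 54 and th(65): 119
merge 75 and 119: 194
Huffman total = 23 + 45 + 54 + 75 + 119 + 194 = 510 bits.
Saving = 582 − 510 = 72 bits.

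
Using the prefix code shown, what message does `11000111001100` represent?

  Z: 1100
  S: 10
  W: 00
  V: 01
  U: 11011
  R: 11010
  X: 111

ZVZZ

Read left to right; each codeword is recognised as soon as it completes (prefix code):
  1100→Z | 01→V | 1100→Z | 1100→Z
Decoded message: ZVZZ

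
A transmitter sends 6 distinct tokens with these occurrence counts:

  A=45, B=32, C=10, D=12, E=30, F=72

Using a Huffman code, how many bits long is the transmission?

Build the Huffman tree bottom-up:
C(10) + D(12) → 22
22 + E(30) → 52
B(32) + A(45) → 77
52 + F(72) → 124
77 + 124 → 201
Each symbol's bit-cost is frequency × depth; summing gives 476 bits (equivalently 22 + 52 + 77 + 124 + 201).

476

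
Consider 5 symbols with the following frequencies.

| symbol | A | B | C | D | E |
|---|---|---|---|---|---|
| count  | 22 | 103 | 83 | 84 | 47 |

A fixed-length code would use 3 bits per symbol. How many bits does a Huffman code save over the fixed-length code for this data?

Fixed-length: 3 bits × 339 symbols = 1017 bits.
Huffman merges:
combine A(22), E(47) → 69
combine 69, C(83) → 152
combine D(84), B(103) → 187
combine 152, 187 → 339
Huffman total = 69 + 152 + 187 + 339 = 747 bits.
Saving = 1017 − 747 = 270 bits.

270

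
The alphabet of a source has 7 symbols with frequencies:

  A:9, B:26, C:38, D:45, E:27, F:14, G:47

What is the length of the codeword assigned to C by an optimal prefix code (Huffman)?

Build the tree from the bottom:
A(9) + F(14) → 23
23 + B(26) → 49
E(27) + C(38) → 65
D(45) + G(47) → 92
49 + 65 → 114
92 + 114 → 206
C sits 3 levels below the root, so its codeword is 3 bits.

3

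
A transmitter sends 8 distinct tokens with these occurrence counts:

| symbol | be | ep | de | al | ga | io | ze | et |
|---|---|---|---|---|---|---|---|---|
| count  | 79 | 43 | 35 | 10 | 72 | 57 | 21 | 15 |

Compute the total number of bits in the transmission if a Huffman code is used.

Greedily combine the two least-frequent nodes:
merge al(10) and et(15): 25
merge ze(21) and 25: 46
merge de(35) and ep(43): 78
merge 46 and io(57): 103
merge ga(72) and 78: 150
merge be(79) and 103: 182
merge 150 and 182: 332
Total encoded bits = sum of merged weights = 25 + 46 + 78 + 103 + 150 + 182 + 332 = 916.

916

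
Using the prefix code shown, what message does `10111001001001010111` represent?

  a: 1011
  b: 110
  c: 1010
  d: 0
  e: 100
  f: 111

aeeecf

Read left to right; each codeword is recognised as soon as it completes (prefix code):
  1011→a | 100→e | 100→e | 100→e | 1010→c | 111→f
Decoded message: aeeecf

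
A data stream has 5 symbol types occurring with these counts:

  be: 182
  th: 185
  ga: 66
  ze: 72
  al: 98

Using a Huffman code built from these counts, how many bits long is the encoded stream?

Merge the two smallest weights repeatedly:
combine ga(66), ze(72) → 138
combine al(98), 138 → 236
combine be(182), th(185) → 367
combine 236, 367 → 603
Each symbol's bit-cost is frequency × depth; summing gives 1344 bits (equivalently 138 + 236 + 367 + 603).

1344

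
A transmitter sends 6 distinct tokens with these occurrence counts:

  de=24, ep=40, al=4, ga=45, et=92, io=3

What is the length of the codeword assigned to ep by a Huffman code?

3

Huffman merges, smallest pair first:
io(3) + al(4) → 7
7 + de(24) → 31
31 + ep(40) → 71
ga(45) + 71 → 116
et(92) + 116 → 208
ep's leaf is at depth 3, giving a 3-bit codeword.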